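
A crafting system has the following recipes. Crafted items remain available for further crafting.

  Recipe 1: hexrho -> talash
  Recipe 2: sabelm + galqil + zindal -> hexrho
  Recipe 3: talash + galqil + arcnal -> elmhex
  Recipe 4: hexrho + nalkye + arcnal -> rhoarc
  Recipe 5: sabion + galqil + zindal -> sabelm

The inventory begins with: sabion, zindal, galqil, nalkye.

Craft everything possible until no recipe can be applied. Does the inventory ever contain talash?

sabion + galqil + zindal -> sabelm (Recipe 5).
sabelm + galqil + zindal -> hexrho (Recipe 2).
hexrho -> talash (Recipe 1).

Yes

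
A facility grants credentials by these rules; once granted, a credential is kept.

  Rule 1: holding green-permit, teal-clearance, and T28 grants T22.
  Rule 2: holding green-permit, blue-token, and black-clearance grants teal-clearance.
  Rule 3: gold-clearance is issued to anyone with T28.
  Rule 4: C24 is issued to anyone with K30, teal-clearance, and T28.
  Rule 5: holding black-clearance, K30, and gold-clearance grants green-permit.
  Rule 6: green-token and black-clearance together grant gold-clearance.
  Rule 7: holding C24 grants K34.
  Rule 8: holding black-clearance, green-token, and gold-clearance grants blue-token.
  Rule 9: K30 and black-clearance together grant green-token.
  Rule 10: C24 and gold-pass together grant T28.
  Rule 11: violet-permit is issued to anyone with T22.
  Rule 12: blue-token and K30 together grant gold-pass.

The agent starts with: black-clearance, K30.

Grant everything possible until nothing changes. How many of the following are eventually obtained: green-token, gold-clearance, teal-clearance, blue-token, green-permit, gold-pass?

6

Holding K30 and black-clearance grants green-token (Rule 9).
Holding green-token and black-clearance grants gold-clearance (Rule 6).
Holding black-clearance, green-token, and gold-clearance grants blue-token (Rule 8).
Holding black-clearance, K30, and gold-clearance grants green-permit (Rule 5).
Holding blue-token and K30 grants gold-pass (Rule 12).
Holding green-permit, blue-token, and black-clearance grants teal-clearance (Rule 2).
green-token: reached.
gold-clearance: reached.
teal-clearance: reached.
blue-token: reached.
green-permit: reached.
gold-pass: reached.
All 6 are reached.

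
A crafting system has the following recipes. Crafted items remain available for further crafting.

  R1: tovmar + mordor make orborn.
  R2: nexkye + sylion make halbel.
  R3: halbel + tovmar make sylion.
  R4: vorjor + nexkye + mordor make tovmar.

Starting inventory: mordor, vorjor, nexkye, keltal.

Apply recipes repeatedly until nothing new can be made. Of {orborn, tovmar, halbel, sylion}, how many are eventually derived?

2

vorjor + nexkye + mordor → tovmar (R4).
Using R1, tovmar and mordor make orborn.
orborn: reached.
tovmar: reached.
halbel would need nexkye and sylion (R2), but sylion is never obtained.
sylion would need halbel and tovmar (R3), but halbel is never obtained.
Reached: orborn and tovmar — 2 of the 4.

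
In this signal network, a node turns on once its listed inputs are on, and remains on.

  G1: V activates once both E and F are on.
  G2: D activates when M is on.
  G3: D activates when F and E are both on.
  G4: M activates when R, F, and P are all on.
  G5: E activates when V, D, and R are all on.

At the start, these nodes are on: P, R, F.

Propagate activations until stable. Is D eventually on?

Yes

R, F, and P are on, so M activates (G4).
G2: M on → D on.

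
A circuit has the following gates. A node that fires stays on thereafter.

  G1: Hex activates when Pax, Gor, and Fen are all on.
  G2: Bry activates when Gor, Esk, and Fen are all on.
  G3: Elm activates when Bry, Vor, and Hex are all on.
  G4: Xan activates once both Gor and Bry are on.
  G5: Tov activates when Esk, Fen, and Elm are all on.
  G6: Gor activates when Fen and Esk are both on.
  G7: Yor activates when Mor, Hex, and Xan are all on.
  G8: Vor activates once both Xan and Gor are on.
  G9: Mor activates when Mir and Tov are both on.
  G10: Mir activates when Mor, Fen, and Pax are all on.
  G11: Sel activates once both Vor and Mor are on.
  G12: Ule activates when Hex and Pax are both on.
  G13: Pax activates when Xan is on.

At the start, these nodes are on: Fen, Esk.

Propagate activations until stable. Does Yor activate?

No

Yor would need Mor, Hex, and Xan (G7), but Mor never turns on.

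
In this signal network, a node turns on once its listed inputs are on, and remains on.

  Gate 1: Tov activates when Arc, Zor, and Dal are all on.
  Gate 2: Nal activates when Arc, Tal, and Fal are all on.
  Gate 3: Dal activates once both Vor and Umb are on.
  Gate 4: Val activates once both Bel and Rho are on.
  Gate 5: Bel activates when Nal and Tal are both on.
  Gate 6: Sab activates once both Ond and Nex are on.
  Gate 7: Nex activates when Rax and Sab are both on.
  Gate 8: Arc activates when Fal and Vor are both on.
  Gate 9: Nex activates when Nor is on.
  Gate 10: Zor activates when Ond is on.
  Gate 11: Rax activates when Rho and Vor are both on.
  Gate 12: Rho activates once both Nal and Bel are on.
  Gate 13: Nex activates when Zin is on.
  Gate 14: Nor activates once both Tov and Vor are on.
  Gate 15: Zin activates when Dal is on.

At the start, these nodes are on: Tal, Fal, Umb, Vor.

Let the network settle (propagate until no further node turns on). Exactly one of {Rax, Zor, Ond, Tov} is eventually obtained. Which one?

Rax

Gate 8: Fal and Vor on → Arc on.
Arc, Tal, and Fal are on, so Nal activates (Gate 2).
Nal and Tal are on, so Bel activates (Gate 5).
Gate 12: Nal and Bel on → Rho on.
Gate 11: Rho and Vor on → Rax on.
Tov would need Arc, Zor, and Dal (Gate 1), but Zor never turns on. Zor would need Ond (Gate 10), but Ond never turns on. No rule produces Ond, and it is not given.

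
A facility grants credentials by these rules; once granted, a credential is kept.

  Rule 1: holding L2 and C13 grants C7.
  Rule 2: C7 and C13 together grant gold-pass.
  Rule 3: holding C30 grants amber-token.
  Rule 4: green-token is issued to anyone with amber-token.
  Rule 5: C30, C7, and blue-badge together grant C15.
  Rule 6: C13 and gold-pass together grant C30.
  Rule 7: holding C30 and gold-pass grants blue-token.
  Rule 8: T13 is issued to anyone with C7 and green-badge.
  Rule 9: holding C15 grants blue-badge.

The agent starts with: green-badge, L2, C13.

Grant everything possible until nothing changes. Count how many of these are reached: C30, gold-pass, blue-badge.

2

Holding L2 and C13 grants C7 (Rule 1).
Holding C7 and C13 grants gold-pass (Rule 2).
Holding C13 and gold-pass grants C30 (Rule 6).
C30: reached.
gold-pass: reached.
blue-badge would need C15 (Rule 9), but C15 is never granted.
Reached: C30 and gold-pass — 2 of the 3.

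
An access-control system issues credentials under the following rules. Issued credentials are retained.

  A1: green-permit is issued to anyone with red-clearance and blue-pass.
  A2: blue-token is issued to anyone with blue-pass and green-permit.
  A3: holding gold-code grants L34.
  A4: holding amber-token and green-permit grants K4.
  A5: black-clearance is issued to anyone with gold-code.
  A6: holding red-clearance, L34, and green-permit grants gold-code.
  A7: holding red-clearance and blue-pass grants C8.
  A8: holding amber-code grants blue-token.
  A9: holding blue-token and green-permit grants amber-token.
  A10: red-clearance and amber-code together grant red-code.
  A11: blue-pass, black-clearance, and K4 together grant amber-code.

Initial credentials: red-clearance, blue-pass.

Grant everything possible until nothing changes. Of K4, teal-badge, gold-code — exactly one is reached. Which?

Holding red-clearance and blue-pass grants green-permit (A1).
Holding blue-pass and green-permit grants blue-token (A2).
Holding blue-token and green-permit grants amber-token (A9).
Holding amber-token and green-permit grants K4 (A4).
gold-code would need red-clearance, L34, and green-permit (A6), but L34 is never granted. No rule produces teal-badge, and it is not given.

K4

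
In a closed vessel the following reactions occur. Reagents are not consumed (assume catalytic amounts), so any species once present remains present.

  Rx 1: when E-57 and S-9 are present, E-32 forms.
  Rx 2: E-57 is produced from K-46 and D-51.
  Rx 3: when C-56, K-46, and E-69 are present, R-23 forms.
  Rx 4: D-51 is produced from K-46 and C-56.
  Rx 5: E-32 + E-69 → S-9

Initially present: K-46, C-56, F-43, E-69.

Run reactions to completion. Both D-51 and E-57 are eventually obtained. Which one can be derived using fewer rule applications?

D-51: K-46 and C-56 present → D-51 forms (Rx 4). [1 rule application]
E-57: K-46 and C-56 present → D-51 forms (Rx 4). K-46 and D-51 present → E-57 forms (Rx 2). [2 rule applications]
D-51 needs fewer.

D-51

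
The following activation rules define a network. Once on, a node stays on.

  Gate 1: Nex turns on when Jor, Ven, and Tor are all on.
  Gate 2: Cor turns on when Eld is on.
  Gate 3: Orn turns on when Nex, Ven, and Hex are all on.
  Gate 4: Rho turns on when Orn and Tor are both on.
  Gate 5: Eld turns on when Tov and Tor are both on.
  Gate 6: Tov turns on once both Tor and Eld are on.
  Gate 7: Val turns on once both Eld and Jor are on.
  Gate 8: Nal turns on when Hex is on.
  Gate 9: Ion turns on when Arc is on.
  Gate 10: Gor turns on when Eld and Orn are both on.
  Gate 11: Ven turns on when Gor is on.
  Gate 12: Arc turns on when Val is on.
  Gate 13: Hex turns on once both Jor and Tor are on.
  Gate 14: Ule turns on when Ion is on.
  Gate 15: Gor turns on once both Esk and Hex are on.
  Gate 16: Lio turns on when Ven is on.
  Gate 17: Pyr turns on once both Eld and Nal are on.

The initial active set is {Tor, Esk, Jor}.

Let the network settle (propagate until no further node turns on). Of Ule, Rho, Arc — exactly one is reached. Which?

Rho

Jor and Tor are on, so Hex turns on (Gate 13).
Esk and Hex are on, so Gor turns on (Gate 15).
Gor is on, so Ven turns on (Gate 11).
Gate 1: Jor, Ven, and Tor on → Nex on.
Gate 3: Nex, Ven, and Hex on → Orn on.
Orn and Tor are on, so Rho turns on (Gate 4).
Arc would need Val (Gate 12), but Val never turns on. Ule would need Ion (Gate 14), but Ion never turns on.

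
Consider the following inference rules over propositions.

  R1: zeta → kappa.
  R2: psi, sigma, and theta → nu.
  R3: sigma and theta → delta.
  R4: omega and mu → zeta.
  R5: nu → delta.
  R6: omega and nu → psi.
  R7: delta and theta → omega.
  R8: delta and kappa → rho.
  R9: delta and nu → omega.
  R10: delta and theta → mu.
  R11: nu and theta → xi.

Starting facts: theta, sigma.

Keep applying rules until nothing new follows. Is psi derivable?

psi would need omega and nu (R6), but nu is never established.

No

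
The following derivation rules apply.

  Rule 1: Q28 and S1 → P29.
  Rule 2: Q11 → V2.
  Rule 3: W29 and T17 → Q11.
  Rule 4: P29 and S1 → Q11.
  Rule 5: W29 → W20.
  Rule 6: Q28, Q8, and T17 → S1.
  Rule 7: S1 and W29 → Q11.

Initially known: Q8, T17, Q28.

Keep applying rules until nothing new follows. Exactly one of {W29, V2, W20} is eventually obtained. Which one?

From Q28, Q8, and T17, Rule 6 gives S1.
From Q28 and S1, Rule 1 gives P29.
From P29 and S1, Rule 4 gives Q11.
Q11 holds, so V2 follows (Rule 2).
No rule produces W29, and it is not given. W20 would need W29 (Rule 5), but W29 is never established.

V2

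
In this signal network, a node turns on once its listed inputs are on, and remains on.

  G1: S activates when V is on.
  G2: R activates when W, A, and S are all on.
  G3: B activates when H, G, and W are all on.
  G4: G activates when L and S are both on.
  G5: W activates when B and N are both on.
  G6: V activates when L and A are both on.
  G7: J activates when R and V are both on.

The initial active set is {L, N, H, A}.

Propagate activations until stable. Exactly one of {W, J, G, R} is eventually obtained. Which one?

G

L and A are on, so V activates (G6).
G1: V on → S on.
G4: L and S on → G on.
W would need B and N (G5), but B never turns on. J would need R and V (G7), but R never turns on. R would need W, A, and S (G2), but W never turns on.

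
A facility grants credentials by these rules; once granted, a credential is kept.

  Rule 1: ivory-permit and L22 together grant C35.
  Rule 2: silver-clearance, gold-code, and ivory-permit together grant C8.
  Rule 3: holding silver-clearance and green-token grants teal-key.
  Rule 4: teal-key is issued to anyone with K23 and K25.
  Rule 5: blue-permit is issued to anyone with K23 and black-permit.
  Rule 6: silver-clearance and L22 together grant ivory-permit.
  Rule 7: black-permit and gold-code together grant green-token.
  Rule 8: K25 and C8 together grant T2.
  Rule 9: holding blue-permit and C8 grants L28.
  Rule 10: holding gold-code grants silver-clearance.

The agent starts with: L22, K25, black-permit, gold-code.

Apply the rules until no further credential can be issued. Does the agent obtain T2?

Holding gold-code grants silver-clearance (Rule 10).
Holding silver-clearance and L22 grants ivory-permit (Rule 6).
Holding silver-clearance, gold-code, and ivory-permit grants C8 (Rule 2).
Holding K25 and C8 grants T2 (Rule 8).

Yes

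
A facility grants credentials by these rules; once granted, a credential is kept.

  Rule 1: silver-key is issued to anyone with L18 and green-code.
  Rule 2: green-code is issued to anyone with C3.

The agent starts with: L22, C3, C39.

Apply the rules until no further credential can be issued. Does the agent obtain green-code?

Yes

Holding C3 grants green-code (Rule 2).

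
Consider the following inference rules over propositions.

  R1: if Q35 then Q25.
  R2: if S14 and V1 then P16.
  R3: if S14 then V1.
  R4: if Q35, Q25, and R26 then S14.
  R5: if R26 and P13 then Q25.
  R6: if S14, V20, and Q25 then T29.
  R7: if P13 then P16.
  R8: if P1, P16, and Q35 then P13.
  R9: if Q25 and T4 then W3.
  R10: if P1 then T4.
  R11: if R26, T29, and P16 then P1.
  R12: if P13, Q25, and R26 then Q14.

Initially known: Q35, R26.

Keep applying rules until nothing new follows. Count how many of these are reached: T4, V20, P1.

0

T4 would need P1 (R10), but P1 is never established.
No rule produces V20, and it is not given.
P1 would need R26, T29, and P16 (R11), but T29 is never established.
None of the 3 are reached.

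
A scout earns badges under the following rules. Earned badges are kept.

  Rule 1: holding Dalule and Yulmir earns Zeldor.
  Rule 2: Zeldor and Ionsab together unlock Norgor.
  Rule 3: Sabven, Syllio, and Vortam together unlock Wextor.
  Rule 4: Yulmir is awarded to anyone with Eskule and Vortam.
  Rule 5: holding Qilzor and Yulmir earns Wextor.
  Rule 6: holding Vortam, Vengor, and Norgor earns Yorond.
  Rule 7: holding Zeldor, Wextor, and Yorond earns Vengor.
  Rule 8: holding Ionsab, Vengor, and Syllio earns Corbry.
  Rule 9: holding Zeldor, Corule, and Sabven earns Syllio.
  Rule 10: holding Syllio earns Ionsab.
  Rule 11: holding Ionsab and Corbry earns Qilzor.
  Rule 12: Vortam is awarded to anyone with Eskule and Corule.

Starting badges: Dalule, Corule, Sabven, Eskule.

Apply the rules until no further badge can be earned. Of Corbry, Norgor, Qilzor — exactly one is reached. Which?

With Eskule and Corule, Vortam is earned (Rule 12).
With Eskule and Vortam, Yulmir is earned (Rule 4).
With Dalule and Yulmir, Zeldor is earned (Rule 1).
With Zeldor, Corule, and Sabven, Syllio is earned (Rule 9).
With Syllio, Ionsab is earned (Rule 10).
With Zeldor and Ionsab, Norgor is earned (Rule 2).
Qilzor would need Ionsab and Corbry (Rule 11), but Corbry is never earned. Corbry would need Ionsab, Vengor, and Syllio (Rule 8), but Vengor is never earned.

Norgor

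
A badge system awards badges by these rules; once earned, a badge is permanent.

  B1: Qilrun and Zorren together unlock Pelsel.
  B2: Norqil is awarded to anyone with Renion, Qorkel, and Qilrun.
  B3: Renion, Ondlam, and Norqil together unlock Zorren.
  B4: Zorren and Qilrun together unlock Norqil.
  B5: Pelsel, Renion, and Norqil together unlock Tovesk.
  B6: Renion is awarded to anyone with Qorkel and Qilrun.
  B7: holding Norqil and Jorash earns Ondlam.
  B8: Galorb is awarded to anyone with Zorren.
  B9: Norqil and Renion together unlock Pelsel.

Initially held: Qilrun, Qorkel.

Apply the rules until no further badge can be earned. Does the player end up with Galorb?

No

Galorb would need Zorren (B8), but Zorren is never earned.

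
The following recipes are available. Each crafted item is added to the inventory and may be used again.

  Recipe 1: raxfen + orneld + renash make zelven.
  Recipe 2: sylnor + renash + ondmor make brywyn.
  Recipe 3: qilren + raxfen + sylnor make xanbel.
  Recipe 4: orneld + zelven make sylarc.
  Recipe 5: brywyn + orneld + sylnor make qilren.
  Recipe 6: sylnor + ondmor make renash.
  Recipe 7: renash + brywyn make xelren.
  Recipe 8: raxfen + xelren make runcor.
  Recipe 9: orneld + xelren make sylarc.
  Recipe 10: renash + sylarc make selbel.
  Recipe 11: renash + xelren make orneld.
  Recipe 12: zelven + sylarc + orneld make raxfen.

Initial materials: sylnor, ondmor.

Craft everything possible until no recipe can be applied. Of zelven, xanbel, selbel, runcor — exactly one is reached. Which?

Using Recipe 6, sylnor and ondmor make renash.
Using Recipe 2, sylnor, renash, and ondmor make brywyn.
Using Recipe 7, renash and brywyn make xelren.
Using Recipe 11, renash and xelren make orneld.
Using Recipe 9, orneld and xelren make sylarc.
renash + sylarc → selbel (Recipe 10).
xanbel would need qilren, raxfen, and sylnor (Recipe 3), but raxfen is never obtained. zelven would need raxfen, orneld, and renash (Recipe 1), but raxfen is never obtained. runcor would need raxfen and xelren (Recipe 8), but raxfen is never obtained.

selbel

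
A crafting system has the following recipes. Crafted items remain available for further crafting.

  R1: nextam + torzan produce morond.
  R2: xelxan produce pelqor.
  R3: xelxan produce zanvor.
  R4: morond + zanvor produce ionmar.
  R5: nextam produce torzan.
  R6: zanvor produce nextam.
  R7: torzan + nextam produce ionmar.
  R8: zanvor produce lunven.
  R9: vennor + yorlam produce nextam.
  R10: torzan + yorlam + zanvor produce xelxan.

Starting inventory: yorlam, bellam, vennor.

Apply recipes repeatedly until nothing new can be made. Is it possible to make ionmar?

vennor + yorlam → nextam (R9).
Using R5, nextam makes torzan.
Using R7, torzan and nextam make ionmar.

Yes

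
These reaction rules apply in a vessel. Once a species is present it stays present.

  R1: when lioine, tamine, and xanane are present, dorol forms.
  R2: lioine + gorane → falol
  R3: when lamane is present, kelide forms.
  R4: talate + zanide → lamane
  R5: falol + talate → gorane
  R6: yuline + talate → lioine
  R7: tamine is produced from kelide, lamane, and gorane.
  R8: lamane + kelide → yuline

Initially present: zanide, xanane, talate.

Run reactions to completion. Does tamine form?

tamine would need kelide, lamane, and gorane (R7), but gorane never forms.

No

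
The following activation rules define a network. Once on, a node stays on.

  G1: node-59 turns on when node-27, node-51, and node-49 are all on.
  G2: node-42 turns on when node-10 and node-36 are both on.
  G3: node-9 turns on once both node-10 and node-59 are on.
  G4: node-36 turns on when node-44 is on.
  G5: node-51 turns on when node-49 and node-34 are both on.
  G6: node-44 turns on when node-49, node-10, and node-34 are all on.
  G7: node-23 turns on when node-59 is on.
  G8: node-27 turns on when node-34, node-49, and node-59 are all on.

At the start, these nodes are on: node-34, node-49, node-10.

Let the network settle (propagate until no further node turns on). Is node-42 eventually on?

Yes

G6: node-49, node-10, and node-34 on → node-44 on.
node-44 is on, so node-36 turns on (G4).
G2: node-10 and node-36 on → node-42 on.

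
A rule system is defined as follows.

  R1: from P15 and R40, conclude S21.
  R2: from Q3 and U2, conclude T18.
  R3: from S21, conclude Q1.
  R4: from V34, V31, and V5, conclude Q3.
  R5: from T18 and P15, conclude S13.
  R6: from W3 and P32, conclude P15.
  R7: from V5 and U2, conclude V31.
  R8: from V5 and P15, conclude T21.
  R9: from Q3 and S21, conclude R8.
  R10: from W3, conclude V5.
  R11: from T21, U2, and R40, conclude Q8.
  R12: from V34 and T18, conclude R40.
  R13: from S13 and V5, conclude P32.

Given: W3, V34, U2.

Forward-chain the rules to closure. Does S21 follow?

S21 would need P15 and R40 (R1), but P15 is never established.

No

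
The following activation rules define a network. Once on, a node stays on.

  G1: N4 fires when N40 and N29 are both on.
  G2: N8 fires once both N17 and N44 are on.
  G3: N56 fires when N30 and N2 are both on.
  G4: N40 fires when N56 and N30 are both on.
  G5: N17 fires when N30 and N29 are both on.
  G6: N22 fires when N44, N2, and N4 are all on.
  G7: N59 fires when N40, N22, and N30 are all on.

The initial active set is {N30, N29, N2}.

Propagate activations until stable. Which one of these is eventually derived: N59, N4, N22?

N4

N30 and N2 are on, so N56 fires (G3).
G4: N56 and N30 on → N40 on.
N40 and N29 are on, so N4 fires (G1).
N59 would need N40, N22, and N30 (G7), but N22 never turns on. N22 would need N44, N2, and N4 (G6), but N44 never turns on.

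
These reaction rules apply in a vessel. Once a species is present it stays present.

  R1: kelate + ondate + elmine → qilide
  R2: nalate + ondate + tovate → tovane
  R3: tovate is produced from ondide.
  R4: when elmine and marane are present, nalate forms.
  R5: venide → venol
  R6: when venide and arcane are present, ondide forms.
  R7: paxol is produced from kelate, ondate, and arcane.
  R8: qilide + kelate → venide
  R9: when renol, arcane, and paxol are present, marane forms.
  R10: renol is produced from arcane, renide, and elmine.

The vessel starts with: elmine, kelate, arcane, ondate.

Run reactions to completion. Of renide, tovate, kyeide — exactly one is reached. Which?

kelate, ondate, and elmine present → qilide forms (R1).
qilide and kelate present → venide forms (R8).
venide and arcane present → ondide forms (R6).
ondide present → tovate forms (R3).
No rule produces renide, and it is not given. No rule produces kyeide, and it is not given.

tovate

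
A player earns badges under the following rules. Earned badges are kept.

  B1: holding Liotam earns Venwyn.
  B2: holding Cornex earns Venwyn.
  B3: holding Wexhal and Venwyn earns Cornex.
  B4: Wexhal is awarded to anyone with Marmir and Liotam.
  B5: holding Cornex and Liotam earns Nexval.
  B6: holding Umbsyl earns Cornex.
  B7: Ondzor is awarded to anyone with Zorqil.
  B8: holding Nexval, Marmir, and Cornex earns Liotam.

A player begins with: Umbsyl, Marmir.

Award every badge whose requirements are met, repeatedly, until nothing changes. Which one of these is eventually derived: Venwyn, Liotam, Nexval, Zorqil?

With Umbsyl, Cornex is earned (B6).
With Cornex, Venwyn is earned (B2).
Liotam would need Nexval, Marmir, and Cornex (B8), but Nexval is never earned. Nexval would need Cornex and Liotam (B5), but Liotam is never earned. No rule produces Zorqil, and it is not given.

Venwyn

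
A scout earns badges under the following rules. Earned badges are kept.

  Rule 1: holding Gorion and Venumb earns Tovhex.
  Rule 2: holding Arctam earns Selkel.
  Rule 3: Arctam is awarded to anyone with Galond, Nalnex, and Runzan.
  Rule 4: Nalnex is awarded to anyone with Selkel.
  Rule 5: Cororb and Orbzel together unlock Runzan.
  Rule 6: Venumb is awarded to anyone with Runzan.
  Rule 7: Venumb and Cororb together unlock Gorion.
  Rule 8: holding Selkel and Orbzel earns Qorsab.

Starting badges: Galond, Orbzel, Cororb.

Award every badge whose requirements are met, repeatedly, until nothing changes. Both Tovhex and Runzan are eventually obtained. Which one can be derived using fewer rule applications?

Runzan: With Cororb and Orbzel, Runzan is earned (Rule 5). [1 rule application]
Tovhex: With Cororb and Orbzel, Runzan is earned (Rule 5). With Runzan, Venumb is earned (Rule 6). With Venumb and Cororb, Gorion is earned (Rule 7). With Gorion and Venumb, Tovhex is earned (Rule 1). [4 rule applications]
Runzan needs fewer.

Runzan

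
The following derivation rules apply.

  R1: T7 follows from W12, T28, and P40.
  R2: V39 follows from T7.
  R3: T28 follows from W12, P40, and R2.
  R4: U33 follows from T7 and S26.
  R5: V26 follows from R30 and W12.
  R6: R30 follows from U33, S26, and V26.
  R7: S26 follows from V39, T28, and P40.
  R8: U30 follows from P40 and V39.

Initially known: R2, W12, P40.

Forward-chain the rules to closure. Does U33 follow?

Yes

W12, P40, and R2 hold, so T28 follows (R3).
W12, T28, and P40 hold, so T7 follows (R1).
T7 holds, so V39 follows (R2).
From V39, T28, and P40, R7 gives S26.
From T7 and S26, R4 gives U33.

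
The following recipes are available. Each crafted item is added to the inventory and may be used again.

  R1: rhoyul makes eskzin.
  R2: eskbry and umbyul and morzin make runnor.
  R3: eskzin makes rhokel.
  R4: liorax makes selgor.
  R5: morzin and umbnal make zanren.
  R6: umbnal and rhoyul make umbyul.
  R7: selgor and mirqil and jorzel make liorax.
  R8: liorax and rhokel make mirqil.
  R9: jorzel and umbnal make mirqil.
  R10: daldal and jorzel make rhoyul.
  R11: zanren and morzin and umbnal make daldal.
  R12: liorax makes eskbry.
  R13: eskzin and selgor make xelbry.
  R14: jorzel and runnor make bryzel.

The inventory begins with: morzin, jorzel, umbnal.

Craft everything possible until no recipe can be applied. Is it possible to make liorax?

No

liorax would need selgor, mirqil, and jorzel (R7), but selgor is never obtained.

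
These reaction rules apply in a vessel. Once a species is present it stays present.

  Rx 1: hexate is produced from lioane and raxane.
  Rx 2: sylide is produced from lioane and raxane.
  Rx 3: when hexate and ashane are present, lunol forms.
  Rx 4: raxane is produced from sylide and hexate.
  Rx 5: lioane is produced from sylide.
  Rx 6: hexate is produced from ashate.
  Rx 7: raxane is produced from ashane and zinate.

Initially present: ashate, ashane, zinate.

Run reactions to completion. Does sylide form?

No

sylide would need lioane and raxane (Rx 2), but lioane never forms.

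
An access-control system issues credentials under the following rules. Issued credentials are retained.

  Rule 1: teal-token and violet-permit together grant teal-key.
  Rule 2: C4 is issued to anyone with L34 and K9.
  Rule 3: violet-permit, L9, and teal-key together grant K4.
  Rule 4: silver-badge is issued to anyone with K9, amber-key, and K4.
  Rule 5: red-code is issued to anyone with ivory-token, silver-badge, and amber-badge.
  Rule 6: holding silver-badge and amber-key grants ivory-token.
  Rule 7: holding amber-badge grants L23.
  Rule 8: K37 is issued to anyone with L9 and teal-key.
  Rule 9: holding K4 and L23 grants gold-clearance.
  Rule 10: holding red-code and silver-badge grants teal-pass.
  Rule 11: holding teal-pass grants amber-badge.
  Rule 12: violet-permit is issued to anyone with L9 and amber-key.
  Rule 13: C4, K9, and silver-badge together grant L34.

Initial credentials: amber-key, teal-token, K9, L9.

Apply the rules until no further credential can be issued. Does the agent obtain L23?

No

L23 would need amber-badge (Rule 7), but amber-badge is never granted.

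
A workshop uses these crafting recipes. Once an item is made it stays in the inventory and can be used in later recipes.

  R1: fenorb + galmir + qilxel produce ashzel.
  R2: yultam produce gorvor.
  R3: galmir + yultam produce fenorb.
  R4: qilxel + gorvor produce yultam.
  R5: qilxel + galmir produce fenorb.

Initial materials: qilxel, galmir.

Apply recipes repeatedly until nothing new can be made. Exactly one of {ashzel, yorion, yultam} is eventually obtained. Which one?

qilxel + galmir → fenorb (R5).
fenorb + galmir + qilxel → ashzel (R1).
No rule produces yorion, and it is not given. yultam would need qilxel and gorvor (R4), but gorvor is never obtained.

ashzel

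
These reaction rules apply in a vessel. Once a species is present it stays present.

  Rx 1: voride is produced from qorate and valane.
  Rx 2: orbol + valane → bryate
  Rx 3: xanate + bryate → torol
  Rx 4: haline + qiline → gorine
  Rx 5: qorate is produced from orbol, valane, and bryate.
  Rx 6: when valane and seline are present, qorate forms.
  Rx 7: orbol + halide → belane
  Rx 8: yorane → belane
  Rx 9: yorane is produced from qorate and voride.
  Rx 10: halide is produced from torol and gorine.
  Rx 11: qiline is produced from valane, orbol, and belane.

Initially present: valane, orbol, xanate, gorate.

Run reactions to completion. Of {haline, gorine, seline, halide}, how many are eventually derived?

0

No rule produces haline, and it is not given.
gorine would need haline and qiline (Rx 4), but haline never forms.
No rule produces seline, and it is not given.
halide would need torol and gorine (Rx 10), but gorine never forms.
None of the 4 are reached.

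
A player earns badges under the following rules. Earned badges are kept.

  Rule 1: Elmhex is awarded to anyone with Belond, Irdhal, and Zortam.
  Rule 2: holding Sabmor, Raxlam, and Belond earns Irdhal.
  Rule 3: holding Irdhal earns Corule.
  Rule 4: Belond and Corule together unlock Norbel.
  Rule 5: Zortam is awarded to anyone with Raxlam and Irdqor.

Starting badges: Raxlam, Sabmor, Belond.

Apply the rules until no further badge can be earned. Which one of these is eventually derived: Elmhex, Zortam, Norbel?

Norbel

With Sabmor, Raxlam, and Belond, Irdhal is earned (Rule 2).
With Irdhal, Corule is earned (Rule 3).
With Belond and Corule, Norbel is earned (Rule 4).
Zortam would need Raxlam and Irdqor (Rule 5), but Irdqor is never earned. Elmhex would need Belond, Irdhal, and Zortam (Rule 1), but Zortam is never earned.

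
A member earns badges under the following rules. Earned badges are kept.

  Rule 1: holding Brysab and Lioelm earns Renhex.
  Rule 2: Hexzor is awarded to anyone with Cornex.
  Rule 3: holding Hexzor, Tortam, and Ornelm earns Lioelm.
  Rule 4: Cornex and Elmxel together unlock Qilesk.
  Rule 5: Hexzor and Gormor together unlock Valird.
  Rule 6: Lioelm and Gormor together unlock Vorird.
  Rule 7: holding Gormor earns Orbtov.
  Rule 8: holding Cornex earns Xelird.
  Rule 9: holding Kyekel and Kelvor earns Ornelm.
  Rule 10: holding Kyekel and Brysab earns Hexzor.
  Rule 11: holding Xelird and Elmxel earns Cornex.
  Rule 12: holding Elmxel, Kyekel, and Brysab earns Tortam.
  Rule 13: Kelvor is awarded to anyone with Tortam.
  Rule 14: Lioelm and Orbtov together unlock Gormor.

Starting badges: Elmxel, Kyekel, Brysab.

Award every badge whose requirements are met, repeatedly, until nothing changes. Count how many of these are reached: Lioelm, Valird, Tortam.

2

With Kyekel and Brysab, Hexzor is earned (Rule 10).
With Elmxel, Kyekel, and Brysab, Tortam is earned (Rule 12).
With Tortam, Kelvor is earned (Rule 13).
With Kyekel and Kelvor, Ornelm is earned (Rule 9).
With Hexzor, Tortam, and Ornelm, Lioelm is earned (Rule 3).
Lioelm: reached.
Valird would need Hexzor and Gormor (Rule 5), but Gormor is never earned.
Tortam: reached.
Reached: Lioelm and Tortam — 2 of the 3.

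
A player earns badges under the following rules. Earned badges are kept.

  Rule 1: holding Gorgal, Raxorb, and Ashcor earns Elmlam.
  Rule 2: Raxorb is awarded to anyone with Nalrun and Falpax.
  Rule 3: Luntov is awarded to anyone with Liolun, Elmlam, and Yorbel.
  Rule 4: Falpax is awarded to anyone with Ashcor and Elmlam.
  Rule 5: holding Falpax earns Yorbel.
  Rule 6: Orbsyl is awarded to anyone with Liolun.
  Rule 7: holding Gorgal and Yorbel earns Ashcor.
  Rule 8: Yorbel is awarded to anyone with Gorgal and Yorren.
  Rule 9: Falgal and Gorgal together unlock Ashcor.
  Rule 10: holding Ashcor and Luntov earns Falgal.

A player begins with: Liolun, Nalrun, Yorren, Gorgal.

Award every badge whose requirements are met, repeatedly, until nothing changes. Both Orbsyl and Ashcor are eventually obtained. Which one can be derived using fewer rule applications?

Orbsyl: With Liolun, Orbsyl is earned (Rule 6). [1 rule application]
Ashcor: With Gorgal and Yorren, Yorbel is earned (Rule 8). With Gorgal and Yorbel, Ashcor is earned (Rule 7). [2 rule applications]
Orbsyl needs fewer.

Orbsyl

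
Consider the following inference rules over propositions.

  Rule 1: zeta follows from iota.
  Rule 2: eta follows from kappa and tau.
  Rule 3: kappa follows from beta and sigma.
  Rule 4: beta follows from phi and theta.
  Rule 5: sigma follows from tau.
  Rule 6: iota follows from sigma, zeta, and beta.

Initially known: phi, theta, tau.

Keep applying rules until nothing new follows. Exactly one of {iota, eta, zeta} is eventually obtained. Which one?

eta

tau holds, so sigma follows (Rule 5).
From phi and theta, Rule 4 gives beta.
From beta and sigma, Rule 3 gives kappa.
From kappa and tau, Rule 2 gives eta.
iota would need sigma, zeta, and beta (Rule 6), but zeta is never established. zeta would need iota (Rule 1), but iota is never established.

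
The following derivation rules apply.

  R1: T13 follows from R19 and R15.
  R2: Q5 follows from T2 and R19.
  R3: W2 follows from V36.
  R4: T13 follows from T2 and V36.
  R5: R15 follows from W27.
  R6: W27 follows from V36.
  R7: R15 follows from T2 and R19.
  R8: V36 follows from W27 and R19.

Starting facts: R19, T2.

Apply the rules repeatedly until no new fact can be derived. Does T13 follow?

Yes

From T2 and R19, R7 gives R15.
R19 and R15 hold, so T13 follows (R1).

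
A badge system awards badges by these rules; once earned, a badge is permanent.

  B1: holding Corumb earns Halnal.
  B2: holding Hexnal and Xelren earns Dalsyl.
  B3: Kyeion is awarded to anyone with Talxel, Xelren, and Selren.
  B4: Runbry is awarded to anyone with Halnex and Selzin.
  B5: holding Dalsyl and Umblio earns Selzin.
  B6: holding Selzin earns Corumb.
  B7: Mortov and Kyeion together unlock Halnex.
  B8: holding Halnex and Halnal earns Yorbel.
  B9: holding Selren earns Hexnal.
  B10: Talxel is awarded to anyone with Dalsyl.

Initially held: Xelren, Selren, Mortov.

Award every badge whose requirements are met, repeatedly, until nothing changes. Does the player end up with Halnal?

Halnal would need Corumb (B1), but Corumb is never earned.

No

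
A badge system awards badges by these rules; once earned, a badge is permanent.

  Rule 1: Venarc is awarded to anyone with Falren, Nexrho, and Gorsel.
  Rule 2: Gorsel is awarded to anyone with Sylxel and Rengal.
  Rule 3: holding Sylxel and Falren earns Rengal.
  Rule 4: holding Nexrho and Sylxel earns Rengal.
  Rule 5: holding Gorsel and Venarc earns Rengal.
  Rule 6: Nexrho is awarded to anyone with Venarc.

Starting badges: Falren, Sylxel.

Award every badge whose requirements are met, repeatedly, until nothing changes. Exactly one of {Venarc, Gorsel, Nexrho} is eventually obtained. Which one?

Gorsel

With Sylxel and Falren, Rengal is earned (Rule 3).
With Sylxel and Rengal, Gorsel is earned (Rule 2).
Venarc would need Falren, Nexrho, and Gorsel (Rule 1), but Nexrho is never earned. Nexrho would need Venarc (Rule 6), but Venarc is never earned.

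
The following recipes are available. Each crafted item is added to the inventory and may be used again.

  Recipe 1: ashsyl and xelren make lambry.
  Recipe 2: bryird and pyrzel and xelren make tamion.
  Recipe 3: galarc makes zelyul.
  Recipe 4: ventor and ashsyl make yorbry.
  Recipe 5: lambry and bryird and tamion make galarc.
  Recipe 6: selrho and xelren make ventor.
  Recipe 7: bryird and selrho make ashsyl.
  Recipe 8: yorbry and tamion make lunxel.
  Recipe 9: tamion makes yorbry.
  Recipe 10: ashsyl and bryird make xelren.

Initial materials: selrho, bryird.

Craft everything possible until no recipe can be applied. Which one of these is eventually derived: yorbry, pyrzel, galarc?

yorbry

bryird and selrho → ashsyl (Recipe 7).
ashsyl and bryird → xelren (Recipe 10).
Using Recipe 6, selrho and xelren make ventor.
ventor and ashsyl → yorbry (Recipe 4).
galarc would need lambry, bryird, and tamion (Recipe 5), but tamion is never obtained. No rule produces pyrzel, and it is not given.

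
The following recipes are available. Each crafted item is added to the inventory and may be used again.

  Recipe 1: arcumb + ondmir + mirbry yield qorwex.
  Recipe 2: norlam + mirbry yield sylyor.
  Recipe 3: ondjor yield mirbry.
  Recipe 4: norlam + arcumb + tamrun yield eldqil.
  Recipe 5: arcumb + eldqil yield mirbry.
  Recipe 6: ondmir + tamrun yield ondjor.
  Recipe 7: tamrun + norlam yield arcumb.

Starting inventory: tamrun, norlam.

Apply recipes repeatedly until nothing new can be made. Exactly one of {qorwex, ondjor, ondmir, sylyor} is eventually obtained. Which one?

sylyor

Using Recipe 7, tamrun and norlam make arcumb.
Using Recipe 4, norlam, arcumb, and tamrun make eldqil.
arcumb + eldqil → mirbry (Recipe 5).
norlam + mirbry → sylyor (Recipe 2).
qorwex would need arcumb, ondmir, and mirbry (Recipe 1), but ondmir is never obtained. No rule produces ondmir, and it is not given. ondjor would need ondmir and tamrun (Recipe 6), but ondmir is never obtained.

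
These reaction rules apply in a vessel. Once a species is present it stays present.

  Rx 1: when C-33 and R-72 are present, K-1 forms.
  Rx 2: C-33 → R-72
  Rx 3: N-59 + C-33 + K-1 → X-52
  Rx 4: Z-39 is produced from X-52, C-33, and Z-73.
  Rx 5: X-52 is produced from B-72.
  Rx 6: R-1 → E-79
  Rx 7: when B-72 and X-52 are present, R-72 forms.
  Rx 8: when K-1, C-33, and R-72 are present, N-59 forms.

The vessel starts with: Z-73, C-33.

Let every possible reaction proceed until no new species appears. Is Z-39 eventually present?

C-33 present → R-72 forms (Rx 2).
C-33 and R-72 present → K-1 forms (Rx 1).
K-1, C-33, and R-72 present → N-59 forms (Rx 8).
N-59, C-33, and K-1 present → X-52 forms (Rx 3).
X-52, C-33, and Z-73 present → Z-39 forms (Rx 4).

Yes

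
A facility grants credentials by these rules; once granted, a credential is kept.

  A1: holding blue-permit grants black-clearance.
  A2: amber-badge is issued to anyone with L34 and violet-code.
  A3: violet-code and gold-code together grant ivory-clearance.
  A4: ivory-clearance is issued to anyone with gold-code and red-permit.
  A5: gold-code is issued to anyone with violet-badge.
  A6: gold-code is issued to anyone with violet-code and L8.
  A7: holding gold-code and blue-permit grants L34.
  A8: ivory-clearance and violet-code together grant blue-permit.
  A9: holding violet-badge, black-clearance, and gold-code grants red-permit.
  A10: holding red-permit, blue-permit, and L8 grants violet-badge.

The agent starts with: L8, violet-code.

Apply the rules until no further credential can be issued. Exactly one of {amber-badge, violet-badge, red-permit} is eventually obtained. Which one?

amber-badge

Holding violet-code and L8 grants gold-code (A6).
Holding violet-code and gold-code grants ivory-clearance (A3).
Holding ivory-clearance and violet-code grants blue-permit (A8).
Holding gold-code and blue-permit grants L34 (A7).
Holding L34 and violet-code grants amber-badge (A2).
violet-badge would need red-permit, blue-permit, and L8 (A10), but red-permit is never granted. red-permit would need violet-badge, black-clearance, and gold-code (A9), but violet-badge is never granted.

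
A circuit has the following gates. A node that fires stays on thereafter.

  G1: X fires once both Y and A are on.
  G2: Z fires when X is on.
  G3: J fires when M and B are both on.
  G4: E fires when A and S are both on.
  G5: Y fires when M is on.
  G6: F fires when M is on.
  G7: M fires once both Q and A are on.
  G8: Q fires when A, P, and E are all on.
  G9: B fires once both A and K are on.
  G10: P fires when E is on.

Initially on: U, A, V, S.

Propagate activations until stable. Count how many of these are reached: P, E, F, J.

G4: A and S on → E on.
G10: E on → P on.
G8: A, P, and E on → Q on.
Q and A are on, so M fires (G7).
M is on, so F fires (G6).
P: reached.
E: reached.
F: reached.
J would need M and B (G3), but B never turns on.
Reached: P, E, and F — 3 of the 4.

3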